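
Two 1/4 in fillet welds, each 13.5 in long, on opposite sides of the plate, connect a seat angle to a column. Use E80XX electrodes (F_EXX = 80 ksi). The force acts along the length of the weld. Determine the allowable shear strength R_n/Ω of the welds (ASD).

Effective throat t_e = 0.707 × 0.25 = 0.1767 in.
Total length L = 27 in; A_we = 0.1767 × 27 = 4.772 in².
F_nw = 0.6 F_EXX = 0.6 × 80 = 48 ksi.
R_n = 48 × 4.772 = 229.1 kips; R_n/Ω = 229.1/2.0 = 114.5 kips.

R_n/Ω ≈ 115 kips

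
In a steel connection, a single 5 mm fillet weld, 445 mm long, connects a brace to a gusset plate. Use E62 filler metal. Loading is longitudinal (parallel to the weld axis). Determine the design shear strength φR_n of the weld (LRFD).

φR_n ≈ 439 kN

E62XX → F_EXX = 620 MPa.
Effective throat t_e = 0.707 × 5 = 3.535 mm.
Total length L = 445 mm; A_we = 3.535 × 445 = 1573 mm².
F_nw = 0.6 F_EXX = 0.6 × 620 = 372 MPa.
φR_n = 0.75 × 372 × 1573 × 10⁻³ = 438.9 kN.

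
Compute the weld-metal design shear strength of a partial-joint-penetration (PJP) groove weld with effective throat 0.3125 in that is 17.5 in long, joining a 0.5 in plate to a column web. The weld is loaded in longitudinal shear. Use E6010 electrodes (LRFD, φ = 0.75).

φR_n ≈ 148 kip

E60XX → F_EXX = 60 ksi.
Effective throat (given) t_e = 0.3125 in.
A_we = 0.3125 × 17.5 = 5.469 in².
F_nw = 0.6 F_EXX = 36 ksi.
φR_n = 0.75 × 36 × 5.469 = 147.7 kip.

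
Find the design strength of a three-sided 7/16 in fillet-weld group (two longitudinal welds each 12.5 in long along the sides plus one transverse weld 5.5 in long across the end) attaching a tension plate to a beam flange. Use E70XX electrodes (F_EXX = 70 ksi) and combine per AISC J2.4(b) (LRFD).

t_e = 0.707 × 0.4375 = 0.3093 in.
R_nwl = 0.6 × 70 × 0.3093 × 25 = 324.8 kips (longitudinal, 2 welds).
R_nwt = 0.6 × 70 × 0.3093 × 5.5 = 71.45 kips (transverse, base value).
(i) R_nwl + R_nwt = 396.2 kips; (ii) 0.85 R_nwl + 1.5 R_nwt = 383.2 kips.
R_n = max = 396.2 kips [governs: (i)]; φR_n = 297.2 kips.

φR_n ≈ 297 kips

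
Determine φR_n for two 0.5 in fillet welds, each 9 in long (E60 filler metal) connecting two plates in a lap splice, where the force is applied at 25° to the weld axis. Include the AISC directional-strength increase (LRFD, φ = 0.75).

φR_n ≈ 195 kip

E60XX → F_EXX = 60 ksi.
t_e = 0.707 × 0.5 = 0.3535 in; A_we = 0.3535 × 18 = 6.363 in².
Directional factor: 1.0 + 0.5 sin^1.5(25°) = 1.137.
F_nw = 0.6 × 60 × 1.137 = 40.95 ksi.
φR_n = 0.75 × 40.95 × 6.363 = 195.4 kip.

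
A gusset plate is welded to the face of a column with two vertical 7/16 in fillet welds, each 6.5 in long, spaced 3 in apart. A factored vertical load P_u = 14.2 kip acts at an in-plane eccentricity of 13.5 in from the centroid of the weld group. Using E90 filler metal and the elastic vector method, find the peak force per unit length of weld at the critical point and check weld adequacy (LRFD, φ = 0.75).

f_max ≈ 9.66 kip/in; adequate

E90XX → F_EXX = 90 ksi.
Total weld length L_w = 13 in. Treat welds as unit-width lines.
Polar moment about centroid: J = 2[d³/12 + d(b/2)²] = 2[6.5³/12 + 6.5×1.5²] = 75.02 in³.
Direct shear f_v = P/L_w = 14.2 / 13 = 1.092 kip/in (vertical).
Torsion M = P·e = 14.2 × 13.5 = 191.7 kip·in.
Critical point at (x, y) = (1.5, 3.25) from centroid. f_tx = M·y/J = 8.305 kip/in; f_ty = M·x/J = 3.833 kip/in.
Resultant f_max = √[f_tx² + (f_v + f_ty)²] = √[8.305² + (1.092 + 3.833)²] = 9.655 kip/in.
Capacity per unit length: φr_n = 0.75 × 0.6 × 90 × (0.707 × 0.4375) = 12.53 kip/in.
9.655 ≤ 12.53 → adequate.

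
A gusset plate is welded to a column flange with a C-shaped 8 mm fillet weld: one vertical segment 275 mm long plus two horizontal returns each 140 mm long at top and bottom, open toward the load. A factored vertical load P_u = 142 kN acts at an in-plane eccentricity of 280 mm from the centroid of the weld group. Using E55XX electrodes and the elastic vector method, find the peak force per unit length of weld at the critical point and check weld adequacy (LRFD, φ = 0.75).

E55XX → F_EXX = 550 MPa.
Total weld length L_w = 555 mm. Treat welds as unit-width lines.
Centroid: x̄ = 2×140×70 / 555 = 35.32 mm from the vertical weld.
Polar moment about centroid: J = I_x + I_y = [275³/12 + 2×140×137.5²] + [275×35.32² + 2(140³/12 + 140×34.68²)] = 8164000 mm³.
Direct shear f_v = P/L_w = 142×10³ / 555 = 255.9 N/mm (vertical).
Torsion M = P·e = 142×10³ × 280 = 39760000 N·mm.
Critical point at (x, y) = (104.7, 137.5) from centroid. f_tx = M·y/J = 669.6 N/mm; f_ty = M·x/J = 509.8 N/mm.
Resultant f_max = √[f_tx² + (f_v + f_ty)²] = √[669.6² + (255.9 + 509.8)²] = 1017 N/mm.
Capacity per unit length: φr_n = 0.75 × 0.6 × 550 × (0.707 × 8) = 1400 N/mm.
1017 ≤ 1400 → adequate.

f_max ≈ 1020 N/mm; adequate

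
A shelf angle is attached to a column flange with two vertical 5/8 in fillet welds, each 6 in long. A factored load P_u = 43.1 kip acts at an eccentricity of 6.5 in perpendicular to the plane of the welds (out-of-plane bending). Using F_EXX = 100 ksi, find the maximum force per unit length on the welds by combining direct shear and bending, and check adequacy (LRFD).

L_w = 2 × 6 = 12 in; section modulus (unit throat) S = 2 × L²/6 = 12 in².
Direct shear f_v = P/L_w = 43.1/12 = 3.592 kip/in.
Moment M = P × e = 43.1 × 6.5 = 280.15 kip·in; bending f_b = M/S = 23.35 kip/in.
f_max = √(f_v² + f_b²) = √(3.592² + 23.35²) = 23.62 kip/in.
φr_n = 0.75 × 0.6 × 100 × (0.707 × 0.625) = 19.88 kip/in → NOT adequate.

f_max ≈ 23.6 kip/in; NOT adequate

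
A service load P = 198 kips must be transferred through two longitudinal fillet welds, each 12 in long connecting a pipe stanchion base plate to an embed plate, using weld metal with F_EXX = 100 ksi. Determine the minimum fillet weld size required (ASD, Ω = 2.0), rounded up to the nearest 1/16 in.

w = 7/16 in

Total weld length L = 24 in.
Required throat t_e = P × Ω / (0.6 F_EXX × L) = 198 × 2.0 / (0.6 × 100 × 24) = 0.275 in.
Required leg w = t_e / 0.707 = 0.389 in → use 7/16 in.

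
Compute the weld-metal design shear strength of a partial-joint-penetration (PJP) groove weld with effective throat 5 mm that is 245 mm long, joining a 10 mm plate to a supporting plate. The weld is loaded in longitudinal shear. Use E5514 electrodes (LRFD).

E55XX → F_EXX = 550 MPa.
Effective throat (given) t_e = 5 mm.
A_we = 5 × 245 = 1225 mm².
F_nw = 0.6 F_EXX = 330 MPa.
φR_n = 0.75 × 330 × 1225 × 10⁻³ = 303.2 kN.

φR_n ≈ 303 kN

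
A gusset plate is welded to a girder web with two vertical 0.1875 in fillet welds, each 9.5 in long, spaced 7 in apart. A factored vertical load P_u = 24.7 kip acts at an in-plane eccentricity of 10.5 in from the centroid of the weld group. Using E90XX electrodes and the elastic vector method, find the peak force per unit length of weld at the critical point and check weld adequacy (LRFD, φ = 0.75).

f_max ≈ 4.96 kip/in; adequate

E90XX → F_EXX = 90 ksi.
Total weld length L_w = 19 in. Treat welds as unit-width lines.
Polar moment about centroid: J = 2[d³/12 + d(b/2)²] = 2[9.5³/12 + 9.5×3.5²] = 375.6 in³.
Direct shear f_v = P/L_w = 24.7 / 19 = 1.3 kip/in (vertical).
Torsion M = P·e = 24.7 × 10.5 = 259.35 kip·in.
Critical point at (x, y) = (3.5, 4.75) from centroid. f_tx = M·y/J = 3.279 kip/in; f_ty = M·x/J = 2.416 kip/in.
Resultant f_max = √[f_tx² + (f_v + f_ty)²] = √[3.279² + (1.3 + 2.416)²] = 4.956 kip/in.
Capacity per unit length: φr_n = 0.75 × 0.6 × 90 × (0.707 × 0.1875) = 5.369 kip/in.
4.956 ≤ 5.369 → adequate.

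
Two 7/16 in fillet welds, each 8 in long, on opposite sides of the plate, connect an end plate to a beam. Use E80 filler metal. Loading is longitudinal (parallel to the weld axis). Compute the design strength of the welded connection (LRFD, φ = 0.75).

φR_n ≈ 178 kip

E80XX → F_EXX = 80 ksi.
Effective throat t_e = 0.707 × 0.4375 = 0.3093 in.
Total length L = 16 in; A_we = 0.3093 × 16 = 4.949 in².
F_nw = 0.6 F_EXX = 0.6 × 80 = 48 ksi.
φR_n = 0.75 × 48 × 4.949 = 178.2 kip.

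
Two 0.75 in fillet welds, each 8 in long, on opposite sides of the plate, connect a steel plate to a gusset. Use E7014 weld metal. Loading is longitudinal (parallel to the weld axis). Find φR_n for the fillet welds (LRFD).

φR_n ≈ 267 kips

E70XX → F_EXX = 70 ksi.
Effective throat t_e = 0.707 × 0.75 = 0.5302 in.
Total length L = 16 in; A_we = 0.5302 × 16 = 8.484 in².
F_nw = 0.6 F_EXX = 0.6 × 70 = 42 ksi.
φR_n = 0.75 × 42 × 8.484 = 267.2 kips.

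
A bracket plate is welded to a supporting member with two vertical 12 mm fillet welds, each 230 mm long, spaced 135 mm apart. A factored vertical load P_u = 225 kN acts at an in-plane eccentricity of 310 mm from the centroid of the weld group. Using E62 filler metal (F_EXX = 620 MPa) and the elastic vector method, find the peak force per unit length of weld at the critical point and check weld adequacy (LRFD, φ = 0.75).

f_max ≈ 2540 N/mm; NOT adequate

Total weld length L_w = 460 mm. Treat welds as unit-width lines.
Polar moment about centroid: J = 2[d³/12 + d(b/2)²] = 2[230³/12 + 230×67.5²] = 4124000 mm³.
Direct shear f_v = P/L_w = 225×10³ / 460 = 489.1 N/mm (vertical).
Torsion M = P·e = 225×10³ × 310 = 69750000 N·mm.
Critical point at (x, y) = (67.5, 115) from centroid. f_tx = M·y/J = 1945 N/mm; f_ty = M·x/J = 1142 N/mm.
Resultant f_max = √[f_tx² + (f_v + f_ty)²] = √[1945² + (489.1 + 1142)²] = 2538 N/mm.
Capacity per unit length: φr_n = 0.75 × 0.6 × 620 × (0.707 × 12) = 2367 N/mm.
2538 > 2367 → NOT adequate.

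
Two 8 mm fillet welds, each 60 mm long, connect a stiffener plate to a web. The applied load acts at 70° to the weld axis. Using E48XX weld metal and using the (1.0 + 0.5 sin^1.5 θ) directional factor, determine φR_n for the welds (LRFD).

φR_n ≈ 213 kN

E48XX → F_EXX = 480 MPa.
t_e = 0.707 × 8 = 5.656 mm; A_we = 5.656 × 120 = 678.7 mm².
Directional factor: 1.0 + 0.5 sin^1.5(70°) = 1.455.
F_nw = 0.6 × 480 × 1.455 = 419.2 MPa.
φR_n = 0.75 × 419.2 × 678.7 × 10⁻³ = 213.4 kN.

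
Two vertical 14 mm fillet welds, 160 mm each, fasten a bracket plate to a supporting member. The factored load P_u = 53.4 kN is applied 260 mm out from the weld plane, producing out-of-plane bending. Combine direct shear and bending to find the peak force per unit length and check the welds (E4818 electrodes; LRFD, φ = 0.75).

f_max ≈ 1640 N/mm; adequate

E48XX → F_EXX = 480 MPa.
L_w = 2 × 160 = 320 mm; section modulus (unit throat) S = 2 × L²/6 = 8533 mm².
Direct shear f_v = P/L_w = 53.4×10³/320 = 166.9 N/mm.
Moment M = P × e = 53.4×10³ × 260 = 13884000 N·mm; bending f_b = M/S = 1627 N/mm.
f_max = √(f_v² + f_b²) = √(166.9² + 1627²) = 1636 N/mm.
φr_n = 0.75 × 0.6 × 480 × (0.707 × 14) = 2138 N/mm → adequate.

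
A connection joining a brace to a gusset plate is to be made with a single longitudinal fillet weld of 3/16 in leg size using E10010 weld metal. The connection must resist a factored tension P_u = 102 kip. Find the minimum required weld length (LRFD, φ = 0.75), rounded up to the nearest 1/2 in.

E100XX → F_EXX = 100 ksi.
Throat t_e = 0.707 × 0.1875 = 0.1326 in.
φr_n = 0.75 × 0.6 × 100 × 0.1326 = 5.965 kip/in.
L_req = P_u / φr_n = 102 / 5.965 = 17.1 in total.
Round up → use L = 17.5 in.

L = 17.5 in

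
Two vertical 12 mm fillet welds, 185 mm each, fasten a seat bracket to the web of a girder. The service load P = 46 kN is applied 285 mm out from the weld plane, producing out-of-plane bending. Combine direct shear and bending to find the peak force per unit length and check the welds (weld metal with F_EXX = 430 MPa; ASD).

f_max ≈ 1160 N/mm; NOT adequate

L_w = 2 × 185 = 370 mm; section modulus (unit throat) S = 2 × L²/6 = 11410 mm².
Direct shear f_v = P/L_w = 46×10³/370 = 124.3 N/mm.
Moment M = P × e = 46×10³ × 285 = 13110000 N·mm; bending f_b = M/S = 1149 N/mm.
f_max = √(f_v² + f_b²) = √(124.3² + 1149²) = 1156 N/mm.
r_n/Ω = (1/2.0) × 0.6 × 430 × (0.707 × 12) = 1094 N/mm → NOT adequate.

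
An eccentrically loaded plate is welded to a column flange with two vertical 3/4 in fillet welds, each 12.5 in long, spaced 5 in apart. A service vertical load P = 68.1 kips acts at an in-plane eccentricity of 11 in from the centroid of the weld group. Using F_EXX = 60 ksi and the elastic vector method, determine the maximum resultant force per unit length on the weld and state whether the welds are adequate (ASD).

Total weld length L_w = 25 in. Treat welds as unit-width lines.
Polar moment about centroid: J = 2[d³/12 + d(b/2)²] = 2[12.5³/12 + 12.5×2.5²] = 481.8 in³.
Direct shear f_v = P/L_w = 68.1 / 25 = 2.724 kip/in (vertical).
Torsion M = P·e = 68.1 × 11 = 749.1 kip·in.
Critical point at (x, y) = (2.5, 6.25) from centroid. f_tx = M·y/J = 9.718 kip/in; f_ty = M·x/J = 3.887 kip/in.
Resultant f_max = √[f_tx² + (f_v + f_ty)²] = √[9.718² + (2.724 + 3.887)²] = 11.75 kip/in.
Capacity per unit length: r_n/Ω = (1/2.0) × 0.6 × 60 × (0.707 × 0.75) = 9.544 kip/in.
11.75 > 9.544 → NOT adequate.

f_max ≈ 11.8 kip/in; NOT adequate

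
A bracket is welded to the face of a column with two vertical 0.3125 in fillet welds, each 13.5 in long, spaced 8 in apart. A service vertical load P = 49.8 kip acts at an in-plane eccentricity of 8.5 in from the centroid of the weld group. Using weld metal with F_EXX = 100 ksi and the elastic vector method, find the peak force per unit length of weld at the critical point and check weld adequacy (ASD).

Total weld length L_w = 27 in. Treat welds as unit-width lines.
Polar moment about centroid: J = 2[d³/12 + d(b/2)²] = 2[13.5³/12 + 13.5×4²] = 842.1 in³.
Direct shear f_v = P/L_w = 49.8 / 27 = 1.844 kip/in (vertical).
Torsion M = P·e = 49.8 × 8.5 = 423.3 kip·in.
Critical point at (x, y) = (4, 6.75) from centroid. f_tx = M·y/J = 3.393 kip/in; f_ty = M·x/J = 2.011 kip/in.
Resultant f_max = √[f_tx² + (f_v + f_ty)²] = √[3.393² + (1.844 + 2.011)²] = 5.136 kip/in.
Capacity per unit length: r_n/Ω = (1/2.0) × 0.6 × 100 × (0.707 × 0.3125) = 6.628 kip/in.
5.136 ≤ 6.628 → adequate.

f_max ≈ 5.14 kip/in; adequate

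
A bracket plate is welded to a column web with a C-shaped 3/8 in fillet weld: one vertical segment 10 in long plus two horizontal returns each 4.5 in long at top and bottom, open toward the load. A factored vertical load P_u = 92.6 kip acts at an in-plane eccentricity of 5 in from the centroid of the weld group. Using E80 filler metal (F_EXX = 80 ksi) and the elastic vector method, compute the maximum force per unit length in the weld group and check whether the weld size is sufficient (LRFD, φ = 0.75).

f_max ≈ 11.6 kip/in; NOT adequate

Total weld length L_w = 19 in. Treat welds as unit-width lines.
Centroid: x̄ = 2×4.5×2.25 / 19 = 1.066 in from the vertical weld.
Polar moment about centroid: J = I_x + I_y = [10³/12 + 2×4.5×5²] + [10×1.066² + 2(4.5³/12 + 4.5×1.184²)] = 347.5 in³.
Direct shear f_v = P/L_w = 92.6 / 19 = 4.874 kip/in (vertical).
Torsion M = P·e = 92.6 × 5 = 463 kip·in.
Critical point at (x, y) = (3.434, 5) from centroid. f_tx = M·y/J = 6.662 kip/in; f_ty = M·x/J = 4.576 kip/in.
Resultant f_max = √[f_tx² + (f_v + f_ty)²] = √[6.662² + (4.874 + 4.576)²] = 11.56 kip/in.
Capacity per unit length: φr_n = 0.75 × 0.6 × 80 × (0.707 × 0.375) = 9.544 kip/in.
11.56 > 9.544 → NOT adequate.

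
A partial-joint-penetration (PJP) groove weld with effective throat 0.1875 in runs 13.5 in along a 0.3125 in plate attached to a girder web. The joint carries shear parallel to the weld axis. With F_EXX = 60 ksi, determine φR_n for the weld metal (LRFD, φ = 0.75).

φR_n ≈ 68.3 kips

Effective throat (given) t_e = 0.1875 in.
A_we = 0.1875 × 13.5 = 2.531 in².
F_nw = 0.6 F_EXX = 36 ksi.
φR_n = 0.75 × 36 × 2.531 = 68.34 kips.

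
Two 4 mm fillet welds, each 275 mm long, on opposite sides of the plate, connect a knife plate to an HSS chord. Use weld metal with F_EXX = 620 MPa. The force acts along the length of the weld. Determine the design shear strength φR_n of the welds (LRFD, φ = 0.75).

φR_n ≈ 434 kN

Effective throat t_e = 0.707 × 4 = 2.828 mm.
Total length L = 550 mm; A_we = 2.828 × 550 = 1555 mm².
F_nw = 0.6 F_EXX = 0.6 × 620 = 372 MPa.
φR_n = 0.75 × 372 × 1555 × 10⁻³ = 434 kN.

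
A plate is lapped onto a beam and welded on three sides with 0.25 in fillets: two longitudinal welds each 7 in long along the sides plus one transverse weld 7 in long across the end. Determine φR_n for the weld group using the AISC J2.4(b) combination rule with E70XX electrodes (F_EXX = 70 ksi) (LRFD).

φR_n ≈ 125 kip

t_e = 0.707 × 0.25 = 0.1767 in.
R_nwl = 0.6 × 70 × 0.1767 × 14 = 103.9 kip (longitudinal, 2 welds).
R_nwt = 0.6 × 70 × 0.1767 × 7 = 51.96 kip (transverse, base value).
(i) R_nwl + R_nwt = 155.9 kip; (ii) 0.85 R_nwl + 1.5 R_nwt = 166.3 kip.
R_n = max = 166.3 kip [governs: (ii)]; φR_n = 124.7 kip.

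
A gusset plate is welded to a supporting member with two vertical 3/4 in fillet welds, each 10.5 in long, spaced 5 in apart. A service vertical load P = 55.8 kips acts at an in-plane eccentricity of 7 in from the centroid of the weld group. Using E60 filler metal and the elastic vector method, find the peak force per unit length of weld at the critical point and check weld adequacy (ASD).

E60XX → F_EXX = 60 ksi.
Total weld length L_w = 21 in. Treat welds as unit-width lines.
Polar moment about centroid: J = 2[d³/12 + d(b/2)²] = 2[10.5³/12 + 10.5×2.5²] = 324.2 in³.
Direct shear f_v = P/L_w = 55.8 / 21 = 2.657 kip/in (vertical).
Torsion M = P·e = 55.8 × 7 = 390.6 kip·in.
Critical point at (x, y) = (2.5, 5.25) from centroid. f_tx = M·y/J = 6.326 kip/in; f_ty = M·x/J = 3.012 kip/in.
Resultant f_max = √[f_tx² + (f_v + f_ty)²] = √[6.326² + (2.657 + 3.012)²] = 8.494 kip/in.
Capacity per unit length: r_n/Ω = (1/2.0) × 0.6 × 60 × (0.707 × 0.75) = 9.544 kip/in.
8.494 ≤ 9.544 → adequate.

f_max ≈ 8.49 kip/in; adequate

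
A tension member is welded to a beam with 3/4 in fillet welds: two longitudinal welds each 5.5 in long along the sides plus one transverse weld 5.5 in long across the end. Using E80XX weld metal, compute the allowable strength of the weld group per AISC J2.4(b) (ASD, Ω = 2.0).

E80XX → F_EXX = 80 ksi.
t_e = 0.707 × 0.75 = 0.5302 in.
R_nwl = 0.6 × 80 × 0.5302 × 11 = 280 kip (longitudinal, 2 welds).
R_nwt = 0.6 × 80 × 0.5302 × 5.5 = 140 kip (transverse, base value).
(i) R_nwl + R_nwt = 420 kip; (ii) 0.85 R_nwl + 1.5 R_nwt = 448 kip.
R_n = max = 448 kip [governs: (ii)]; R_n/Ω = 224 kip.

R_n/Ω ≈ 224 kip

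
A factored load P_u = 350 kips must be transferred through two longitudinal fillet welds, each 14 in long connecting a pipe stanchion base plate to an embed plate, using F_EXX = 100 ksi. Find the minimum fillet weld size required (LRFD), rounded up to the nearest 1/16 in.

w = 7/16 in

Total weld length L = 28 in.
Required throat t_e = P_u / (φ × 0.6 F_EXX × L) = 350 / (0.75 × 0.6 × 100 × 28) = 0.2778 in.
Required leg w = t_e / 0.707 = 0.3929 in → use 7/16 in.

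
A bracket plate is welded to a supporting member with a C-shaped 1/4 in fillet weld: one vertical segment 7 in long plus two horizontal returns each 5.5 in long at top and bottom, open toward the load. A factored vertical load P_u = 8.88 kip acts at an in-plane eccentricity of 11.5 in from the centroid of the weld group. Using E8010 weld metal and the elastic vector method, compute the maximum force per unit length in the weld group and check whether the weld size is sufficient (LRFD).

f_max ≈ 2.75 kip/in; adequate

E80XX → F_EXX = 80 ksi.
Total weld length L_w = 18 in. Treat welds as unit-width lines.
Centroid: x̄ = 2×5.5×2.75 / 18 = 1.681 in from the vertical weld.
Polar moment about centroid: J = I_x + I_y = [7³/12 + 2×5.5×3.5²] + [7×1.681² + 2(5.5³/12 + 5.5×1.069²)] = 223.4 in³.
Direct shear f_v = P/L_w = 8.88 / 18 = 0.4933 kip/in (vertical).
Torsion M = P·e = 8.88 × 11.5 = 102.12 kip·in.
Critical point at (x, y) = (3.819, 3.5) from centroid. f_tx = M·y/J = 1.6 kip/in; f_ty = M·x/J = 1.746 kip/in.
Resultant f_max = √[f_tx² + (f_v + f_ty)²] = √[1.6² + (0.4933 + 1.746)²] = 2.752 kip/in.
Capacity per unit length: φr_n = 0.75 × 0.6 × 80 × (0.707 × 0.25) = 6.363 kip/in.
2.752 ≤ 6.363 → adequate.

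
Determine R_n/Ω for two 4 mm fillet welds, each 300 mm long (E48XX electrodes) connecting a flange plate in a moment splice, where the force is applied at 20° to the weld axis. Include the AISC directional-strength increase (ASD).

R_n/Ω ≈ 269 kN

E48XX → F_EXX = 480 MPa.
t_e = 0.707 × 4 = 2.828 mm; A_we = 2.828 × 600 = 1697 mm².
Directional factor: 1.0 + 0.5 sin^1.5(20°) = 1.1.
F_nw = 0.6 × 480 × 1.1 = 316.8 MPa.
R_n/Ω = (316.8 × 1697) / 2.0 × 10⁻³ = 268.8 kN.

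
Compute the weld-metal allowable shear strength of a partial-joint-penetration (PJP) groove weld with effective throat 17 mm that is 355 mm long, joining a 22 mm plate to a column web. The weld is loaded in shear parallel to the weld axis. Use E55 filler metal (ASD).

R_n/Ω ≈ 996 kN

E55XX → F_EXX = 550 MPa.
Effective throat (given) t_e = 17 mm.
A_we = 17 × 355 = 6035 mm².
F_nw = 0.6 F_EXX = 330 MPa.
R_n/Ω = (330 × 6035) / 2.0 × 10⁻³ = 995.8 kN.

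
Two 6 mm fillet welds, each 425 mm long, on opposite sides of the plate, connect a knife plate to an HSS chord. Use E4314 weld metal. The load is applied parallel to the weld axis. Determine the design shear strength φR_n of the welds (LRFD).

φR_n ≈ 698 kN

E43XX → F_EXX = 430 MPa.
Effective throat t_e = 0.707 × 6 = 4.242 mm.
Total length L = 850 mm; A_we = 4.242 × 850 = 3606 mm².
F_nw = 0.6 F_EXX = 0.6 × 430 = 258 MPa.
φR_n = 0.75 × 258 × 3606 × 10⁻³ = 697.7 kN.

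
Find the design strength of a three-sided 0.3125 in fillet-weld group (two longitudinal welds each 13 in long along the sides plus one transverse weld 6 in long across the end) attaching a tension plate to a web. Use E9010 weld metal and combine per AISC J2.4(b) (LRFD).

E90XX → F_EXX = 90 ksi.
t_e = 0.707 × 0.3125 = 0.2209 in.
R_nwl = 0.6 × 90 × 0.2209 × 26 = 310.2 kips (longitudinal, 2 welds).
R_nwt = 0.6 × 90 × 0.2209 × 6 = 71.58 kips (transverse, base value).
(i) R_nwl + R_nwt = 381.8 kips; (ii) 0.85 R_nwl + 1.5 R_nwt = 371 kips.
R_n = max = 381.8 kips [governs: (i)]; φR_n = 286.3 kips.

φR_n ≈ 286 kips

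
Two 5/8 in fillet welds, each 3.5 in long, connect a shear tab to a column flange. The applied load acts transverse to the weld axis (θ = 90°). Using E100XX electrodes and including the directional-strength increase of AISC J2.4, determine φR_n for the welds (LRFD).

φR_n ≈ 209 kip

E100XX → F_EXX = 100 ksi.
t_e = 0.707 × 0.625 = 0.4419 in; A_we = 0.4419 × 7 = 3.093 in².
Directional factor: 1.0 + 0.5 sin^1.5(90°) = 1.5.
F_nw = 0.6 × 100 × 1.5 = 90 ksi.
φR_n = 0.75 × 90 × 3.093 = 208.8 kip.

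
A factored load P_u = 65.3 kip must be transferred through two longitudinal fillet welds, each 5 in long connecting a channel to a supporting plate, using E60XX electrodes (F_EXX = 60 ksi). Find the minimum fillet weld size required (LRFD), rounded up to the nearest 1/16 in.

w = 3/8 in

Total weld length L = 10 in.
Required throat t_e = P_u / (φ × 0.6 F_EXX × L) = 65.3 / (0.75 × 0.6 × 60 × 10) = 0.2419 in.
Required leg w = t_e / 0.707 = 0.3421 in → use 3/8 in.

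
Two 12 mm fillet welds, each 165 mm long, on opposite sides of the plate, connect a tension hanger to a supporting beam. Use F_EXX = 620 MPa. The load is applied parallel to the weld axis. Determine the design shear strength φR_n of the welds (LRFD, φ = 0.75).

Effective throat t_e = 0.707 × 12 = 8.484 mm.
Total length L = 330 mm; A_we = 8.484 × 330 = 2800 mm².
F_nw = 0.6 F_EXX = 0.6 × 620 = 372 MPa.
φR_n = 0.75 × 372 × 2800 × 10⁻³ = 781.1 kN.

φR_n ≈ 781 kN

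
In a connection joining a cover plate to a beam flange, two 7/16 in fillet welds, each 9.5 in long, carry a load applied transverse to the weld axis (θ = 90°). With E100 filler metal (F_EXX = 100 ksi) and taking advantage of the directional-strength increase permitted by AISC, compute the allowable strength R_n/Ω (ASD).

t_e = 0.707 × 0.4375 = 0.3093 in; A_we = 0.3093 × 19 = 5.877 in².
Directional factor: 1.0 + 0.5 sin^1.5(90°) = 1.5.
F_nw = 0.6 × 100 × 1.5 = 90 ksi.
R_n/Ω = (90 × 5.877) / 2.0 = 264.5 kips.

R_n/Ω ≈ 264 kips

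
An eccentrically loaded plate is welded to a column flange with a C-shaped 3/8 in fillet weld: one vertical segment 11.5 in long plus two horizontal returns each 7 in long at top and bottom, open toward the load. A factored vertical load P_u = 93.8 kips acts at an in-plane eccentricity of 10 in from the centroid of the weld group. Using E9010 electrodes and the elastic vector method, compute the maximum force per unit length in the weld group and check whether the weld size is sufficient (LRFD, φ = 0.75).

E90XX → F_EXX = 90 ksi.
Total weld length L_w = 25.5 in. Treat welds as unit-width lines.
Centroid: x̄ = 2×7×3.5 / 25.5 = 1.922 in from the vertical weld.
Polar moment about centroid: J = I_x + I_y = [11.5³/12 + 2×7×5.75²] + [11.5×1.922² + 2(7³/12 + 7×1.578²)] = 724.1 in³.
Direct shear f_v = P/L_w = 93.8 / 25.5 = 3.678 kip/in (vertical).
Torsion M = P·e = 93.8 × 10 = 938 kip·in.
Critical point at (x, y) = (5.078, 5.75) from centroid. f_tx = M·y/J = 7.448 kip/in; f_ty = M·x/J = 6.578 kip/in.
Resultant f_max = √[f_tx² + (f_v + f_ty)²] = √[7.448² + (3.678 + 6.578)²] = 12.68 kip/in.
Capacity per unit length: φr_n = 0.75 × 0.6 × 90 × (0.707 × 0.375) = 10.74 kip/in.
12.68 > 10.74 → NOT adequate.

f_max ≈ 12.7 kip/in; NOT adequate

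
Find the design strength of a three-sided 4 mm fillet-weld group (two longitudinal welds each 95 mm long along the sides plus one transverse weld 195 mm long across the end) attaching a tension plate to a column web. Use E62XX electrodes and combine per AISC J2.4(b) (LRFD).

E62XX → F_EXX = 620 MPa.
t_e = 0.707 × 4 = 2.828 mm.
R_nwl = 0.6 × 620 × 2.828 × 190 × 10⁻³ = 199.9 kN (longitudinal, 2 welds).
R_nwt = 0.6 × 620 × 2.828 × 195 × 10⁻³ = 205.1 kN (transverse, base value).
(i) R_nwl + R_nwt = 405 kN; (ii) 0.85 R_nwl + 1.5 R_nwt = 477.6 kN.
R_n = max = 477.6 kN [governs: (ii)]; φR_n = 358.2 kN.

φR_n ≈ 358 kN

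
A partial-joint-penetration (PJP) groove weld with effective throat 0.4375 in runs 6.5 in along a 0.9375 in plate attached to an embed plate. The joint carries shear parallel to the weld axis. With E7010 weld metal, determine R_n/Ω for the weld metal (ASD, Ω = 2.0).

E70XX → F_EXX = 70 ksi.
Effective throat (given) t_e = 0.4375 in.
A_we = 0.4375 × 6.5 = 2.844 in².
F_nw = 0.6 F_EXX = 42 ksi.
R_n/Ω = (42 × 2.844) / 2.0 = 59.72 kips.

R_n/Ω ≈ 59.7 kips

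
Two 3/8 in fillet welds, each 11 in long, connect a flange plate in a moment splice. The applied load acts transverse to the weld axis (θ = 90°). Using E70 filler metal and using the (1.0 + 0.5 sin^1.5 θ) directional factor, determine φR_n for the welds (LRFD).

φR_n ≈ 276 kip

E70XX → F_EXX = 70 ksi.
t_e = 0.707 × 0.375 = 0.2651 in; A_we = 0.2651 × 22 = 5.833 in².
Directional factor: 1.0 + 0.5 sin^1.5(90°) = 1.5.
F_nw = 0.6 × 70 × 1.5 = 63 ksi.
φR_n = 0.75 × 63 × 5.833 = 275.6 kip.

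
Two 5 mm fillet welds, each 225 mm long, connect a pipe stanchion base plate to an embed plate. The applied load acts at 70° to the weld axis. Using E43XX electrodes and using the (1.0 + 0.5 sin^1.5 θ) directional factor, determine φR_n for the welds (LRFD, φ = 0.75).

E43XX → F_EXX = 430 MPa.
t_e = 0.707 × 5 = 3.535 mm; A_we = 3.535 × 450 = 1591 mm².
Directional factor: 1.0 + 0.5 sin^1.5(70°) = 1.455.
F_nw = 0.6 × 430 × 1.455 = 375.5 MPa.
φR_n = 0.75 × 375.5 × 1591 × 10⁻³ = 448 kN.

φR_n ≈ 448 kN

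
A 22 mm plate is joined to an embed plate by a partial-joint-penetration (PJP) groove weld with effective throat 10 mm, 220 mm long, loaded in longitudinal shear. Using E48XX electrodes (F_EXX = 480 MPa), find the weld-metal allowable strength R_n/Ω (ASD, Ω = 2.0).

R_n/Ω ≈ 317 kN

Effective throat (given) t_e = 10 mm.
A_we = 10 × 220 = 2200 mm².
F_nw = 0.6 F_EXX = 288 MPa.
R_n/Ω = (288 × 2200) / 2.0 × 10⁻³ = 316.8 kN.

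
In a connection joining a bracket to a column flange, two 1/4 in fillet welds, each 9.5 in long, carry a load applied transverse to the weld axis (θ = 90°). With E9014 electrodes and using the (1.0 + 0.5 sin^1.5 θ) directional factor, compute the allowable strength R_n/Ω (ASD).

E90XX → F_EXX = 90 ksi.
t_e = 0.707 × 0.25 = 0.1767 in; A_we = 0.1767 × 19 = 3.358 in².
Directional factor: 1.0 + 0.5 sin^1.5(90°) = 1.5.
F_nw = 0.6 × 90 × 1.5 = 81 ksi.
R_n/Ω = (81 × 3.358) / 2.0 = 136 kips.

R_n/Ω ≈ 136 kips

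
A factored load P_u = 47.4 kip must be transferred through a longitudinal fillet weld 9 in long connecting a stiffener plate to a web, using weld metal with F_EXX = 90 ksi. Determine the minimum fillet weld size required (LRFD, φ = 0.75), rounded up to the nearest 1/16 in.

Total weld length L = 9 in.
Required throat t_e = P_u / (φ × 0.6 F_EXX × L) = 47.4 / (0.75 × 0.6 × 90 × 9) = 0.13 in.
Required leg w = t_e / 0.707 = 0.1839 in → use 3/16 in.

w = 3/16 in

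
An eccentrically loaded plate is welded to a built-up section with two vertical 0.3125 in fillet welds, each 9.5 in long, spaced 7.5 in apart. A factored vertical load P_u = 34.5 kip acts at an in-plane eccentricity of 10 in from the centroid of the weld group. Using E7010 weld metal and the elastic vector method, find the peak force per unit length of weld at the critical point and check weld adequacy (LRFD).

f_max ≈ 6.38 kip/in; adequate

E70XX → F_EXX = 70 ksi.
Total weld length L_w = 19 in. Treat welds as unit-width lines.
Polar moment about centroid: J = 2[d³/12 + d(b/2)²] = 2[9.5³/12 + 9.5×3.75²] = 410.1 in³.
Direct shear f_v = P/L_w = 34.5 / 19 = 1.816 kip/in (vertical).
Torsion M = P·e = 34.5 × 10 = 345 kip·in.
Critical point at (x, y) = (3.75, 4.75) from centroid. f_tx = M·y/J = 3.996 kip/in; f_ty = M·x/J = 3.155 kip/in.
Resultant f_max = √[f_tx² + (f_v + f_ty)²] = √[3.996² + (1.816 + 3.155)²] = 6.378 kip/in.
Capacity per unit length: φr_n = 0.75 × 0.6 × 70 × (0.707 × 0.3125) = 6.96 kip/in.
6.378 ≤ 6.96 → adequate.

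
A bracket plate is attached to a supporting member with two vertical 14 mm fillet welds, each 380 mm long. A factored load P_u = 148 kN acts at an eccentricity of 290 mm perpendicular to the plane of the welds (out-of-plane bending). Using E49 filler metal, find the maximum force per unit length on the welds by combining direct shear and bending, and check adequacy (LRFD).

f_max ≈ 913 N/mm; adequate

E49XX → F_EXX = 490 MPa.
L_w = 2 × 380 = 760 mm; section modulus (unit throat) S = 2 × L²/6 = 48130 mm².
Direct shear f_v = P/L_w = 148×10³/760 = 194.7 N/mm.
Moment M = P × e = 148×10³ × 290 = 42920000 N·mm; bending f_b = M/S = 891.7 N/mm.
f_max = √(f_v² + f_b²) = √(194.7² + 891.7²) = 912.7 N/mm.
φr_n = 0.75 × 0.6 × 490 × (0.707 × 14) = 2183 N/mm → adequate.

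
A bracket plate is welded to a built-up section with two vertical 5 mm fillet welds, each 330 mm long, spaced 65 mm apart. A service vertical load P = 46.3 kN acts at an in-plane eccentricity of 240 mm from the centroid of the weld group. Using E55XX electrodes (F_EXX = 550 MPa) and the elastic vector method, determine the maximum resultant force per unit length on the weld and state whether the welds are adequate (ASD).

f_max ≈ 301 N/mm; adequate

Total weld length L_w = 660 mm. Treat welds as unit-width lines.
Polar moment about centroid: J = 2[d³/12 + d(b/2)²] = 2[330³/12 + 330×32.5²] = 6687000 mm³.
Direct shear f_v = P/L_w = 46.3×10³ / 660 = 70.15 N/mm (vertical).
Torsion M = P·e = 46.3×10³ × 240 = 11112000 N·mm.
Critical point at (x, y) = (32.5, 165) from centroid. f_tx = M·y/J = 274.2 N/mm; f_ty = M·x/J = 54.01 N/mm.
Resultant f_max = √[f_tx² + (f_v + f_ty)²] = √[274.2² + (70.15 + 54.01)²] = 301 N/mm.
Capacity per unit length: r_n/Ω = (1/2.0) × 0.6 × 550 × (0.707 × 5) = 583.3 N/mm.
301 ≤ 583.3 → adequate.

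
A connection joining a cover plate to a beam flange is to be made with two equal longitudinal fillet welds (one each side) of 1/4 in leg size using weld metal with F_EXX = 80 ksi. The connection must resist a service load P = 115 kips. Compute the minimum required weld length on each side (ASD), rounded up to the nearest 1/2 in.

Throat t_e = 0.707 × 0.25 = 0.1767 in.
r_n/Ω = (0.6 × 80 × 0.1767) / 2.0 = 4.242 kip/in.
L_req = P / (r_n/Ω) = 115 / 4.242 = 27.11 in total.
Per side: 27.11 / 2 = 13.55 in.
Round up → use L = 14 in on each side.

L = 14 in on each side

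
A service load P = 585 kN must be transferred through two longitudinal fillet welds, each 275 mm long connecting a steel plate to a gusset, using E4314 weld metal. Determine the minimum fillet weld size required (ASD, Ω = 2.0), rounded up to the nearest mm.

E43XX → F_EXX = 430 MPa.
Total weld length L = 550 mm.
Required throat t_e = P × Ω / (0.6 F_EXX × L) = 585 × 2.0 / (0.6 × 430 × 550 × 10⁻³) = 8.245 mm.
Required leg w = t_e / 0.707 = 11.66 mm → use 12 mm.

w = 12 mm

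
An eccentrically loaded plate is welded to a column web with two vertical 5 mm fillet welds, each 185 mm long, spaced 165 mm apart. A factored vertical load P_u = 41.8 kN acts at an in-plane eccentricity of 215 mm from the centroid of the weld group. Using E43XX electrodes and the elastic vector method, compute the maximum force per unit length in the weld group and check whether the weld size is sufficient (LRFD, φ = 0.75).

E43XX → F_EXX = 430 MPa.
Total weld length L_w = 370 mm. Treat welds as unit-width lines.
Polar moment about centroid: J = 2[d³/12 + d(b/2)²] = 2[185³/12 + 185×82.5²] = 3574000 mm³.
Direct shear f_v = P/L_w = 41.8×10³ / 370 = 113 N/mm (vertical).
Torsion M = P·e = 41.8×10³ × 215 = 8987000 N·mm.
Critical point at (x, y) = (82.5, 92.5) from centroid. f_tx = M·y/J = 232.6 N/mm; f_ty = M·x/J = 207.5 N/mm.
Resultant f_max = √[f_tx² + (f_v + f_ty)²] = √[232.6² + (113 + 207.5)²] = 396 N/mm.
Capacity per unit length: φr_n = 0.75 × 0.6 × 430 × (0.707 × 5) = 684 N/mm.
396 ≤ 684 → adequate.

f_max ≈ 396 N/mm; adequate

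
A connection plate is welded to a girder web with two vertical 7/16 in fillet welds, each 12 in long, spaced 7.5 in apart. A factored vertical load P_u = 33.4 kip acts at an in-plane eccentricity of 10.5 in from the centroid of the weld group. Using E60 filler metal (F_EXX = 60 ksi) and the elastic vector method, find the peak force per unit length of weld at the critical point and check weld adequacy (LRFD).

f_max ≈ 4.85 kip/in; adequate

Total weld length L_w = 24 in. Treat welds as unit-width lines.
Polar moment about centroid: J = 2[d³/12 + d(b/2)²] = 2[12³/12 + 12×3.75²] = 625.5 in³.
Direct shear f_v = P/L_w = 33.4 / 24 = 1.392 kip/in (vertical).
Torsion M = P·e = 33.4 × 10.5 = 350.7 kip·in.
Critical point at (x, y) = (3.75, 6) from centroid. f_tx = M·y/J = 3.364 kip/in; f_ty = M·x/J = 2.103 kip/in.
Resultant f_max = √[f_tx² + (f_v + f_ty)²] = √[3.364² + (1.392 + 2.103)²] = 4.85 kip/in.
Capacity per unit length: φr_n = 0.75 × 0.6 × 60 × (0.707 × 0.4375) = 8.351 kip/in.
4.85 ≤ 8.351 → adequate.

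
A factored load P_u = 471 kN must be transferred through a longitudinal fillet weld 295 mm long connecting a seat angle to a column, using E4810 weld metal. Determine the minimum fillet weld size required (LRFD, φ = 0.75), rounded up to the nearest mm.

E48XX → F_EXX = 480 MPa.
Total weld length L = 295 mm.
Required throat t_e = P_u / (φ × 0.6 F_EXX × L) = 471 / (0.75 × 0.6 × 480 × 295 × 10⁻³) = 7.392 mm.
Required leg w = t_e / 0.707 = 10.46 mm → use 11 mm.

w = 11 mm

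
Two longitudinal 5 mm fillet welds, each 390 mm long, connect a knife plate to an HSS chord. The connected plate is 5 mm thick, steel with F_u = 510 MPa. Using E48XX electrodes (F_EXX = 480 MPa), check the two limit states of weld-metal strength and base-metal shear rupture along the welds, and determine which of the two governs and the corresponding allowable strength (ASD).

R_n/Ω ≈ 397 kN (weld metal governs)

t_e = 0.707 × 5 = 3.535 mm; L = 780 mm.
Weld metal: R_n/Ω = (1/2.0) × 0.6 × 480 × 3.535 × 780 × 10⁻³ = 397.1 kN.
Base metal (shear rupture): R_n/Ω = (1/2.0) × 0.6 × 510 × 5 × 780 × 10⁻³ = 596.7 kN.
Governing: weld metal.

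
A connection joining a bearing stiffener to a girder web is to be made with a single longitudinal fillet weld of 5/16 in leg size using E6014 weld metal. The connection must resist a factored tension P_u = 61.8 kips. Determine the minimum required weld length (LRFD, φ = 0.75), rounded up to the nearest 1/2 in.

E60XX → F_EXX = 60 ksi.
Throat t_e = 0.707 × 0.3125 = 0.2209 in.
φr_n = 0.75 × 0.6 × 60 × 0.2209 = 5.965 kips/in.
L_req = P_u / φr_n = 61.8 / 5.965 = 10.36 in total.
Round up → use L = 10.5 in.

L = 10.5 in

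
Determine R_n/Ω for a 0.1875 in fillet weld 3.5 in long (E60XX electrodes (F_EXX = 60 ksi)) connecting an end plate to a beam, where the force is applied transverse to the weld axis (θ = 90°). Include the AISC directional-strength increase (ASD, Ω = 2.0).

R_n/Ω ≈ 12.5 kips

t_e = 0.707 × 0.1875 = 0.1326 in; A_we = 0.1326 × 3.5 = 0.464 in².
Directional factor: 1.0 + 0.5 sin^1.5(90°) = 1.5.
F_nw = 0.6 × 60 × 1.5 = 54 ksi.
R_n/Ω = (54 × 0.464) / 2.0 = 12.53 kips.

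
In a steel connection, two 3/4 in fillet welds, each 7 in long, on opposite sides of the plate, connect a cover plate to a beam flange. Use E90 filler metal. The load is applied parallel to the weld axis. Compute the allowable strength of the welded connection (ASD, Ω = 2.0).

R_n/Ω ≈ 200 kips

E90XX → F_EXX = 90 ksi.
Effective throat t_e = 0.707 × 0.75 = 0.5302 in.
Total length L = 14 in; A_we = 0.5302 × 14 = 7.423 in².
F_nw = 0.6 F_EXX = 0.6 × 90 = 54 ksi.
R_n = 54 × 7.423 = 400.9 kips; R_n/Ω = 400.9/2.0 = 200.4 kips.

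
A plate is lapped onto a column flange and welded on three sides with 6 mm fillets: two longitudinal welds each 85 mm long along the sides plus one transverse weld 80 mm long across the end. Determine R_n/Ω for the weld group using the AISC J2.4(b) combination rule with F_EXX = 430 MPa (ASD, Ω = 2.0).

R_n/Ω ≈ 145 kN

t_e = 0.707 × 6 = 4.242 mm.
R_nwl = 0.6 × 430 × 4.242 × 170 × 10⁻³ = 186.1 kN (longitudinal, 2 welds).
R_nwt = 0.6 × 430 × 4.242 × 80 × 10⁻³ = 87.55 kN (transverse, base value).
(i) R_nwl + R_nwt = 273.6 kN; (ii) 0.85 R_nwl + 1.5 R_nwt = 289.5 kN.
R_n = max = 289.5 kN [governs: (ii)]; R_n/Ω = 144.7 kN.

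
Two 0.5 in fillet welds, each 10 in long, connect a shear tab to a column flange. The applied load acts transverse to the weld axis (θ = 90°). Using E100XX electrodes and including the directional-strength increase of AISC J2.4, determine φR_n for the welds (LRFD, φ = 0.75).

φR_n ≈ 477 kip

E100XX → F_EXX = 100 ksi.
t_e = 0.707 × 0.5 = 0.3535 in; A_we = 0.3535 × 20 = 7.07 in².
Directional factor: 1.0 + 0.5 sin^1.5(90°) = 1.5.
F_nw = 0.6 × 100 × 1.5 = 90 ksi.
φR_n = 0.75 × 90 × 7.07 = 477.2 kip.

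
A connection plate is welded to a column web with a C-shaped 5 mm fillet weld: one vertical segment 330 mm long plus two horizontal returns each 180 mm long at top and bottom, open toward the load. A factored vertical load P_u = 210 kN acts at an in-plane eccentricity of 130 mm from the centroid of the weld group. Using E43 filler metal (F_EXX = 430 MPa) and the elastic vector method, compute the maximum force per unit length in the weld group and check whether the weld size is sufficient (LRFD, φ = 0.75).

Total weld length L_w = 690 mm. Treat welds as unit-width lines.
Centroid: x̄ = 2×180×90 / 690 = 46.96 mm from the vertical weld.
Polar moment about centroid: J = I_x + I_y = [330³/12 + 2×180×165²] + [330×46.96² + 2(180³/12 + 180×43.04²)] = 15160000 mm³.
Direct shear f_v = P/L_w = 210×10³ / 690 = 304.3 N/mm (vertical).
Torsion M = P·e = 210×10³ × 130 = 27300000 N·mm.
Critical point at (x, y) = (133, 165) from centroid. f_tx = M·y/J = 297.1 N/mm; f_ty = M·x/J = 239.5 N/mm.
Resultant f_max = √[f_tx² + (f_v + f_ty)²] = √[297.1² + (304.3 + 239.5)²] = 619.7 N/mm.
Capacity per unit length: φr_n = 0.75 × 0.6 × 430 × (0.707 × 5) = 684 N/mm.
619.7 ≤ 684 → adequate.

f_max ≈ 620 N/mm; adequate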